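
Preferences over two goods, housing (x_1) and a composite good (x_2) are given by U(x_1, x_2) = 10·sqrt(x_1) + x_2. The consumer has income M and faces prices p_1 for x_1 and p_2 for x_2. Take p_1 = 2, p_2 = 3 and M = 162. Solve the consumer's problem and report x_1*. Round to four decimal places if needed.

Solve: √x_1 = 5·p_2/p_1, so x_1*(p_1,p_2) = (5·p_2/p_1)², and x_2* = (M − p_1·x_1*)/p_2.
Plugging in: x_1* = (5·3/2)² = 56.25.

x_1* = 56.25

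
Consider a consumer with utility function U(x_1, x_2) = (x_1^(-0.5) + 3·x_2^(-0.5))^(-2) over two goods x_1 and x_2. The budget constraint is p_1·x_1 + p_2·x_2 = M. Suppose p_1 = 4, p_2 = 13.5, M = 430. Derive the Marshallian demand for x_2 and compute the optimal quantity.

x_2* = 24.1211

MU_x_1 ∝ x_1^(-1.5), MU_x_2 ∝ 3·x_2^(-1.5), so MRS = (1/3)·(x_2/x_1)^(1.5) = p_1/p_2.
Solve for the ratio: x_2/x_1 = [3·p_1/p_2]^(2/3).
With the ratio pinned down, the budget gives x_1* = M/(p_1 + p_2·(x_2/x_1)) and x_2* = (x_2/x_1)·x_1*.
Numerically x_2/x_1 = 0.924482, so x_1* = 430/(4 + 13.5·0.924482) = 26.0914 and x_2* = 0.924482·26.0914 = 24.1211.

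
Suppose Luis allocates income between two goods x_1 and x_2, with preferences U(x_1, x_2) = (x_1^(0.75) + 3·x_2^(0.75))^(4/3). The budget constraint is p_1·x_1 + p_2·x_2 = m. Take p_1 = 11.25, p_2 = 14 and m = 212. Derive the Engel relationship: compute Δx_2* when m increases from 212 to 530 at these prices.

Δx_2* = 22.1864

From the CES first-order condition, (1/3)·(x_2/x_1)^(0.25) = p_1/p_2.
Hence x_2/x_1 = (3·p_1/p_2)^(1/(0.25)), i.e. raised to the 4 power.
Substitute x_2 = (x_2/x_1)·x_1 into the budget: x_1* = m/(p_1 + p_2·(x_2/x_1)).
Numerically x_2/x_1 = 33.774036, so x_1* = 212/(11.25 + 14·33.774036) = 0.4379 and x_2* = 33.774036·0.4379 = 14.7909.
At m' = 530: x_2* = 36.9774. Change: 36.9774 − 14.7909 = 22.1864.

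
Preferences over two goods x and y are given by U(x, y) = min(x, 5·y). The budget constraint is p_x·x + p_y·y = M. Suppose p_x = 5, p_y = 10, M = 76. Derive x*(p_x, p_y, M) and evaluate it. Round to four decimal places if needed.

x* = 10.8571

Demand: x*(p_x,p_y,M) = 5·M/(5·p_x + p_y), y* = M/(5·p_x + p_y).
Here 5·5 + 10 = 35, giving x* = 10.8571.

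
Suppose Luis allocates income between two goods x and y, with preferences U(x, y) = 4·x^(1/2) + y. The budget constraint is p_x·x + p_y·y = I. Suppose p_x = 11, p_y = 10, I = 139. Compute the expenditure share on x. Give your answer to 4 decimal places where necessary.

share on x = 0.2616

Set MRS = p_x/p_y: 2·x^(−1/2) = p_x/p_y.
Thus x* = (2·p_y/p_x)² — independent of I — with the rest of income spent on y.
Plugging in: x* = (2·10/11)² = 3.3058, y* = 10.2636.
Expenditure on x: 11·3.3058 = 36.3636; share = 0.2616.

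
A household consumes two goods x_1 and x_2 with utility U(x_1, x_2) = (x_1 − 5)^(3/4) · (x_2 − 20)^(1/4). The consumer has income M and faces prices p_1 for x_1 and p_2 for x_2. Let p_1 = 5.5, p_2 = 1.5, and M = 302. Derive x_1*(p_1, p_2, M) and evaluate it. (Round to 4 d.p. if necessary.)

x_1* = 38.3409

Substituting into the budget: x_1* = 5 + 0.75·(M − 5·p_1 − 20·p_2)/p_1, and x_2* = 20 + 0.25·(…)/p_2.
Discretionary income = 302 − 5·5.5 − 20·1.5 = 244.5; x_1* = 5 + 0.75·244.5/5.5 = 38.3409.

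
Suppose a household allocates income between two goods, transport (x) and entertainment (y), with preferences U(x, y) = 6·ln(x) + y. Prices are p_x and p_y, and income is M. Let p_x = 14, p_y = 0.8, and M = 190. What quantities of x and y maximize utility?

x* = 0.3429, y* = 231.5

MU_x = 6/x, MU_y = 1. Tangency: 6/x = p_x/p_y.
So x*(p_x,p_y) = 6·p_y/p_x, independent of income; and y* = (M − 6·p_y)/p_y.
At the given prices: x* = 6·0.8/14 = 0.3429, and y* = 231.5.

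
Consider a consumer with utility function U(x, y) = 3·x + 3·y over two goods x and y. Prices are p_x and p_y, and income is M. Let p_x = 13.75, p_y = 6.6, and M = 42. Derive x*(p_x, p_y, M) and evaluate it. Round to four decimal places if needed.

Linear utility — the consumer picks whichever good has higher MU/price: 3/13.75 = 0.2182 vs 3/6.6 = 0.4545.
y gives more utility per dollar, so spend all income on y: y* = M/p_y, x* = 0.
Numerically: x* = 0, y* = 6.3636.

x* = 0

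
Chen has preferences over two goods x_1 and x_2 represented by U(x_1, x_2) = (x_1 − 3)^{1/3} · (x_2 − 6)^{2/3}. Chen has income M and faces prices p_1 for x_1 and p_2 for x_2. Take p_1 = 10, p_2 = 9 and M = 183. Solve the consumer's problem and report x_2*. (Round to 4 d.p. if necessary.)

Discretionary income = 183 − 3·10 − 6·9 = 99; x_2* = 6 + 2/3·99/9 = 13.3333.

x_2* = 13.3333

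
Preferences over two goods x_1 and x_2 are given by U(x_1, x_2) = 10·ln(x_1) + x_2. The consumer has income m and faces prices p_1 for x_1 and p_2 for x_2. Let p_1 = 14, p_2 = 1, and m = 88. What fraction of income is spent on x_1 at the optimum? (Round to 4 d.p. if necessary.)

MU_x_1 = 10/x_1, MU_x_2 = 1. Tangency: 10/x_1 = p_1/p_2.
So x_1*(p_1,p_2) = 10·p_2/p_1, independent of income; and x_2* = (m − 10·p_2)/p_2.
At the given prices: x_1* = 10·1/14 = 0.7143, and x_2* = 78.
Expenditure on x_1: 14·0.7143 = 10; share = 0.1136.

share on x_1 = 0.1136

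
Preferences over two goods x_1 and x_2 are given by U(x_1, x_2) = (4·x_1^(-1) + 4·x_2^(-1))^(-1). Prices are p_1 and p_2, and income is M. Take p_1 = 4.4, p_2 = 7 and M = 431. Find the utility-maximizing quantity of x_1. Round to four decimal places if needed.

MU_x_1 ∝ 4·x_1^(-2), MU_x_2 ∝ 4·x_2^(-2), so MRS = (x_2/x_1)^(2) = p_1/p_2.
Solve for the ratio: x_2/x_1 = [p_1/p_2]^(0.5).
With the ratio pinned down, the budget gives x_1* = M/(p_1 + p_2·(x_2/x_1)) and x_2* = (x_2/x_1)·x_1*.
Numerically x_2/x_1 = 0.792825, so x_1* = 431/(4.4 + 7·0.792825) = 43.3176.

x_1* = 43.3176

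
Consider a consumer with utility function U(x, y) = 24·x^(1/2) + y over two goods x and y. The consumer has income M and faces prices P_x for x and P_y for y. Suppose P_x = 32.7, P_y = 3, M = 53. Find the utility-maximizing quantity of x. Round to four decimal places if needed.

x* = 1.212

Set MRS = P_x/P_y: 12·x^(−1/2) = P_x/P_y.
Thus x* = (12·P_y/P_x)² — independent of M — with the rest of income spent on y.
Plugging in: x* = (12·3/32.7)² = 1.212.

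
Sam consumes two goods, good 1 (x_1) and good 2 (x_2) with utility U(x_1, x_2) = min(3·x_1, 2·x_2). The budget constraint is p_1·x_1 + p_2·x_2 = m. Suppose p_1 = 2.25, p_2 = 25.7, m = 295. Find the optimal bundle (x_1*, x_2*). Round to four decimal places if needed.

x_1* = 7.2304, x_2* = 10.8456

With perfect complements, no substitution: consume in ratio x_1:x_2 = 2:3.
Budget: p_1·x_1 + p_2·(3/2)·x_1 = m, so (2·p_1 + 3·p_2)·x_1 = 2·m.
Demand: x_1*(p_1,p_2,m) = 2·m/(2·p_1 + 3·p_2), x_2* = 3·m/(2·p_1 + 3·p_2).
Here 2·2.25 + 3·25.7 = 81.6, giving x_1* = 7.2304 and x_2* = 10.8456.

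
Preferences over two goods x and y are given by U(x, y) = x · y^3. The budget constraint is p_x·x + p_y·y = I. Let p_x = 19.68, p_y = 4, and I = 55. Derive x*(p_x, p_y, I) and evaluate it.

x* = 0.6987

Tangency: MRS = (1/3)·y/x = p_x/p_y.
So p_y·y = 3·p_x·x; combined with the budget, a share 0.25 of income goes to x.
Demand: x*(p_x,p_y,I) = 0.25·I/p_x and y* = 0.75·I/p_y.
At p_x=19.68, p_y=4, I=55: x* = 0.25·55/19.68 = 0.6987.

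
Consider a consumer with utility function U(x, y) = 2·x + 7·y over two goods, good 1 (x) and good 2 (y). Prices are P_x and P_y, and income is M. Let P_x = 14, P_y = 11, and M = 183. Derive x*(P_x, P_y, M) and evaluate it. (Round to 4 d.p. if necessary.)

x* = 0

Linear utility — the consumer picks whichever good has higher MU/price: 2/14 = 0.1429 vs 7/11 = 0.6364.
y gives more utility per dollar, so spend all income on y: y* = M/P_y, x* = 0.
Numerically: x* = 0, y* = 16.6364.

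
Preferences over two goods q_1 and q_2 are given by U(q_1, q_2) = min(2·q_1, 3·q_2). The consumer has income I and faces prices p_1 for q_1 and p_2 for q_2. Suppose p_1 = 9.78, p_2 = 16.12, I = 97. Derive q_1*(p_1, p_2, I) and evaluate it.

Leontief preferences: the optimum is at the kink where q_1/3 = q_2/2, i.e. q_2 = (2/3)·q_1.
Budget: p_1·q_1 + p_2·(2/3)·q_1 = I, so (3·p_1 + 2·p_2)·q_1 = 3·I.
Demand: q_1*(p_1,p_2,I) = 3·I/(3·p_1 + 2·p_2), q_2* = 2·I/(3·p_1 + 2·p_2).
Here 3·9.78 + 2·16.12 = 61.58, giving q_1* = 4.7256.

q_1* = 4.7256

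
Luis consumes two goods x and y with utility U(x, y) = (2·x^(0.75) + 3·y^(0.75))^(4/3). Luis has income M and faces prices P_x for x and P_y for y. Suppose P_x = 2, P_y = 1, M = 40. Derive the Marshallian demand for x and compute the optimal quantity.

Substitute y = (y/x)·x into the budget: x* = M/(P_x + P_y·(y/x)).
Numerically y/x = 81, so x* = 40/(2 + 1·81) = 0.4819.

x* = 0.4819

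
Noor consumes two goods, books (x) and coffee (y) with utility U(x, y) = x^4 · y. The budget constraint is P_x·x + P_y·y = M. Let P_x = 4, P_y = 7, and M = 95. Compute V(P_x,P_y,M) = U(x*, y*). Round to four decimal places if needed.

V = 353728.4286

Tangency: MRS = 4·y/x = P_x/P_y.
Rearranging, P_y·y = (1/4)·P_x·x. Substituting into the budget gives P_x·x·(1 + (1/4)) = M.
Demand: x*(P_x,P_y,M) = 0.8·M/P_x and y* = 0.2·M/P_y.
At P_x=4, P_y=7, M=95: x* = 0.8·95/4 = 19, y* = 2.7143.
Utility at the optimum: U(19, 2.7143) = 353728.4286.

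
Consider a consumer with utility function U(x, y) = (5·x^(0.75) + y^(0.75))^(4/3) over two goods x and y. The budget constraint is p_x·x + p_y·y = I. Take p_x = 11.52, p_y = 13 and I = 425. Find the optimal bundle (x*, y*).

From the CES first-order condition, 5·(y/x)^(0.25) = p_x/p_y.
Solve for the ratio: y/x = [(1/5)·p_x/p_y]^(4).
Substitute y = (y/x)·x into the budget: x* = I/(p_x + p_y·(y/x)).
Numerically y/x = 0.000987, so x* = 425/(11.52 + 13·0.000987) = 36.8513 and y* = 0.000987·36.8513 = 0.0364.

x* = 36.8513, y* = 0.0364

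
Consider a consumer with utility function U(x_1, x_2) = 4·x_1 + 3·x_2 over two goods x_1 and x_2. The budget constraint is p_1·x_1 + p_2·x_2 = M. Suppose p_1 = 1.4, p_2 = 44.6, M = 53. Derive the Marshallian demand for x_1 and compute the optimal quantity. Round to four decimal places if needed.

Perfect substitutes: compare marginal utility per dollar. 4/p_1 vs 3/p_2 → 2.8571 vs 0.0673.
x_1 gives more utility per dollar, so spend all income on x_1: x_1* = M/p_1, x_2* = 0.
Numerically: x_1* = 37.8571, x_2* = 0.

x_1* = 37.8571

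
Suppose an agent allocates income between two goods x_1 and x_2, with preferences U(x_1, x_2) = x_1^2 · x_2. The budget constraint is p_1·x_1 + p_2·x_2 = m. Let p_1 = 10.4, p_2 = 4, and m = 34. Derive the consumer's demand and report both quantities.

MU_x_1/MU_x_2 = (2·x_2)/(x_1); tangency sets this equal to p_1/p_2.
So 2·p_2·x_2 = p_1·x_1; combined with the budget, a share 2/3 of income goes to x_1.
Demand: x_1*(p_1,p_2,m) = 2/3·m/p_1 and x_2* = 1/3·m/p_2.
At p_1=10.4, p_2=4, m=34: x_1* = 2/3·34/10.4 = 2.1795, x_2* = 2.8333.

x_1* = 2.1795, x_2* = 2.8333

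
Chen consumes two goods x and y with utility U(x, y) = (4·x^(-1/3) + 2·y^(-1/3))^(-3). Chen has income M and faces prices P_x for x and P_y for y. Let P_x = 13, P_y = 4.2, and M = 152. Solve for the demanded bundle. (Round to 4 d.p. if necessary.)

x* = 8.0732, y* = 11.202

MRS = MU_x/MU_y = 2·(y/x)^(4/3). Set equal to P_x/P_y.
Hence y/x = ((1/2)·P_x/P_y)^(1/(4/3)), i.e. raised to the 0.75 power.
With the ratio pinned down, the budget gives x* = M/(P_x + P_y·(y/x)) and y* = (y/x)·x*.
Numerically y/x = 1.387548, so x* = 152/(13 + 4.2·1.387548) = 8.0732 and y* = 1.387548·8.0732 = 11.202.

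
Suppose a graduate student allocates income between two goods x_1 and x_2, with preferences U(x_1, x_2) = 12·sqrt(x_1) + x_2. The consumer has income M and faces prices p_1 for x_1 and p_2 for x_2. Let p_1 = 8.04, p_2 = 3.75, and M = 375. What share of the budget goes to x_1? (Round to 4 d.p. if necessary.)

share on x_1 = 0.1679

MU_x_1 = 6/√x_1, MU_x_2 = 1. Tangency: 6/√x_1 = p_1/p_2.
Thus x_1* = (6·p_2/p_1)² — independent of M — with the rest of income spent on x_2.
Plugging in: x_1* = (6·3.75/8.04)² = 7.8316, x_2* = 83.209.
Expenditure on x_1: 8.04·7.8316 = 62.9664; share = 0.1679.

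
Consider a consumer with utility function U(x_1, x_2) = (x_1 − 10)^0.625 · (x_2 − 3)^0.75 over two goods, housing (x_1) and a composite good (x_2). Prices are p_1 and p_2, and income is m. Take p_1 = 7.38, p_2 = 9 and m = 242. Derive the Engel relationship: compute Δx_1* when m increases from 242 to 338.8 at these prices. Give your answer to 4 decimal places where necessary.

MRS = (5/6)·(x_2−3)/(x_1−10). Tangency with p_1/p_2 gives x_2−3 = (6/5)·(p_1/p_2)·(x_1−10).
Substituting into the budget: x_1* = 10 + 5/11·(m − 10·p_1 − 3·p_2)/p_1, and x_2* = 3 + 6/11·(…)/p_2.
Discretionary income = 242 − 10·7.38 − 3·9 = 141.2; x_1* = 10 + 5/11·141.2/7.38 = 18.6967.
At m' = 338.8: x_1* = 24.6588. Change: 24.6588 − 18.6967 = 5.9621.

Δx_1* = 5.9621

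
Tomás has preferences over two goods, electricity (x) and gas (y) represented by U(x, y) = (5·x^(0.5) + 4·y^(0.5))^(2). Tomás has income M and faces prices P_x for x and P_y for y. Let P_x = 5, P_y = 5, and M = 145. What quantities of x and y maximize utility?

MU_x ∝ 5·x^(-0.5), MU_y ∝ 4·y^(-0.5), so MRS = (5/4)·(y/x)^(0.5) = P_x/P_y.
Hence y/x = ((4/5)·P_x/P_y)^(1/(0.5)), i.e. raised to the 2 power.
Substitute y = (y/x)·x into the budget: x* = M/(P_x + P_y·(y/x)).
Numerically y/x = 0.64, so x* = 145/(5 + 5·0.64) = 17.6829 and y* = 0.64·17.6829 = 11.3171.

x* = 17.6829, y* = 11.3171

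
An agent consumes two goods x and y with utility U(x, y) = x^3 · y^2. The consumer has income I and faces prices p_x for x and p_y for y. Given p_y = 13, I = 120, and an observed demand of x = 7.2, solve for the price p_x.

MU_x/MU_y = (3·y)/(2·x); tangency sets this equal to p_x/p_y.
So 3·p_y·y = 2·p_x·x; combined with the budget, a share 0.6 of income goes to x.
Demand: x*(p_x,p_y,I) = 0.6·I/p_x and y* = 0.4·I/p_y.
Set x* = 7.2 in the demand function and solve for p_x: p_x = 10.

p_x = 10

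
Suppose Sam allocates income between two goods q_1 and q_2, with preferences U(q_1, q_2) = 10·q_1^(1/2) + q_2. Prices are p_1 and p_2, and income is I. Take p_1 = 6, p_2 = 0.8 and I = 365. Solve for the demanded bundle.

MU_q_1 = 5/√q_1, MU_q_2 = 1. Tangency: 5/√q_1 = p_1/p_2.
Thus q_1* = (5·p_2/p_1)² — independent of I — with the rest of income spent on q_2.
Plugging in: q_1* = (5·0.8/6)² = 0.4444, q_2* = 452.9167.

q_1* = 0.4444, q_2* = 452.9167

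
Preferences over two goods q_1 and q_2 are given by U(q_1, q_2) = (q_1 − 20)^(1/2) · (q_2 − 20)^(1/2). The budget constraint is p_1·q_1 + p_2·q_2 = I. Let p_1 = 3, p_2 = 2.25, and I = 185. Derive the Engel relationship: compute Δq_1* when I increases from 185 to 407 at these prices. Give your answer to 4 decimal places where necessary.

MRS = (q_2−20)/(q_1−20). Tangency with p_1/p_2 gives q_2−20 = (p_1/p_2)·(q_1−20).
Substituting into the budget: q_1* = 20 + 0.5·(I − 20·p_1 − 20·p_2)/p_1, and q_2* = 20 + 0.5·(…)/p_2.
Discretionary income = 185 − 20·3 − 20·2.25 = 80; q_1* = 20 + 0.5·80/3 = 33.3333.
At I' = 407: q_1* = 70.3333. Change: 70.3333 − 33.3333 = 37.

Δq_1* = 37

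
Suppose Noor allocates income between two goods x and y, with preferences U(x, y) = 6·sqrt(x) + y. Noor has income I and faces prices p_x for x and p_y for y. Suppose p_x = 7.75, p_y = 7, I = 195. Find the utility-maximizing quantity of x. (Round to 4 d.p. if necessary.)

x* = 7.3424

MU_x = 3/√x, MU_y = 1. Tangency: 3/√x = p_x/p_y.
Thus x* = (3·p_y/p_x)² — independent of I — with the rest of income spent on y.
Plugging in: x* = (3·7/7.75)² = 7.3424.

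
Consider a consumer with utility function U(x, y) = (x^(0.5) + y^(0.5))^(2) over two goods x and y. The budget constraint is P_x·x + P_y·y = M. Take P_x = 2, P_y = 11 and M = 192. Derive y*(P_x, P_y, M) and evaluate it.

With the ratio pinned down, the budget gives x* = M/(P_x + P_y·(y/x)) and y* = (y/x)·x*.
Numerically y/x = 0.033058, so x* = 192/(2 + 11·0.033058) = 81.2308 and y* = 0.033058·81.2308 = 2.6853.

y* = 2.6853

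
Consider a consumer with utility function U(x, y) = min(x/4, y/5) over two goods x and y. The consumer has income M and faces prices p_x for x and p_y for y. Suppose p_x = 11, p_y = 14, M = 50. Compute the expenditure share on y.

Leontief preferences: the optimum is at the kink where x/4 = y/5, i.e. y = (5/4)·x.
Budget: p_x·x + p_y·(5/4)·x = M, so (4·p_x + 5·p_y)·x = 4·M.
Demand: x*(p_x,p_y,M) = 4·M/(4·p_x + 5·p_y), y* = 5·M/(4·p_x + 5·p_y).
Here 4·11 + 5·14 = 114, giving x* = 1.7544 and y* = 2.193.
Expenditure on y: 14·2.193 = 30.7018; share = 0.614.

share on y = 0.614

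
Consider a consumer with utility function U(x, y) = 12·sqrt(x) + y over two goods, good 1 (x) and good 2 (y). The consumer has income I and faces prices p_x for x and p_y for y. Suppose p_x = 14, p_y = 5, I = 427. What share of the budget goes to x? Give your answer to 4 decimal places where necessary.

share on x = 0.1506

Utility is quasi-linear in y; the FOC for x is 6/√x = p_x/p_y.
Solve: √x = 6·p_y/p_x, so x*(p_x,p_y) = (6·p_y/p_x)², and y* = (I − p_x·x*)/p_y.
Plugging in: x* = (6·5/14)² = 4.5918, y* = 72.5429.
Expenditure on x: 14·4.5918 = 64.2857; share = 0.1506.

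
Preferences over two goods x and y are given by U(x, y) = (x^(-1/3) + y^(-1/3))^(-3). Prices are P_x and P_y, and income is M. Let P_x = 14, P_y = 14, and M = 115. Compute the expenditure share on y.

share on y = 0.5

From the CES first-order condition, (y/x)^(4/3) = P_x/P_y.
Solve for the ratio: y/x = [P_x/P_y]^(0.75).
With the ratio pinned down, the budget gives x* = M/(P_x + P_y·(y/x)) and y* = (y/x)·x*.
Numerically y/x = 1, so x* = 115/(14 + 14·1) = 4.1071 and y* = 1·4.1071 = 4.1071.
Expenditure on y: 14·4.1071 = 57.5; share = 0.5.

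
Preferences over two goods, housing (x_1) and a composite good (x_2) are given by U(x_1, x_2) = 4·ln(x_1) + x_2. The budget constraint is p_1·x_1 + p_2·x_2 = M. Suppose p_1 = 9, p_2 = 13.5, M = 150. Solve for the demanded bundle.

x_1* = 6, x_2* = 7.1111

MU_x_1 = 4/x_1, MU_x_2 = 1. Tangency: 4/x_1 = p_1/p_2.
So x_1*(p_1,p_2) = 4·p_2/p_1, independent of income; and x_2* = (M − 4·p_2)/p_2.
At the given prices: x_1* = 4·13.5/9 = 6, and x_2* = 7.1111.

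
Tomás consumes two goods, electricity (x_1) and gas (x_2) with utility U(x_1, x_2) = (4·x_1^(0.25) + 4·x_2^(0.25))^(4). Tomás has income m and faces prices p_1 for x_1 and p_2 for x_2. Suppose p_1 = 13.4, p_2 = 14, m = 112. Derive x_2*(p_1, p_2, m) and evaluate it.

x_2* = 3.9708

MU_x_1 ∝ 4·x_1^(-0.75), MU_x_2 ∝ 4·x_2^(-0.75), so MRS = (x_2/x_1)^(0.75) = p_1/p_2.
Hence x_2/x_1 = (p_1/p_2)^(1/(0.75)), i.e. raised to the 4/3 power.
With the ratio pinned down, the budget gives x_1* = m/(p_1 + p_2·(x_2/x_1)) and x_2* = (x_2/x_1)·x_1*.
Numerically x_2/x_1 = 0.943269, so x_1* = 112/(13.4 + 14·0.943269) = 4.2096 and x_2* = 0.943269·4.2096 = 3.9708.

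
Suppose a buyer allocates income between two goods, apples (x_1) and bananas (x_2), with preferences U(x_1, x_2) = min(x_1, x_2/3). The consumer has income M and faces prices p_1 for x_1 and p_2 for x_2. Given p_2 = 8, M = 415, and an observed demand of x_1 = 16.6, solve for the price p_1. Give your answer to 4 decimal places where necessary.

p_1 = 1

With perfect complements, no substitution: consume in ratio x_1:x_2 = 1:3.
Budget: p_1·x_1 + p_2·3·x_1 = M, so (p_1 + 3·p_2)·x_1 = M.
Demand: x_1*(p_1,p_2,M) = M/(p_1 + 3·p_2), x_2* = 3·M/(p_1 + 3·p_2).
Set x_1* = 16.6 in the demand function and solve for p_1: p_1 = 1.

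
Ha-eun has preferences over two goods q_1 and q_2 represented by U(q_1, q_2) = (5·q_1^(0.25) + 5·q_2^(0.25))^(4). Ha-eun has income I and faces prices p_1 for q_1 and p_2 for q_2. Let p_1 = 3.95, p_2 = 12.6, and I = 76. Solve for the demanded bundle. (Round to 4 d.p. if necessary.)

From the CES first-order condition, (q_2/q_1)^(0.75) = p_1/p_2.
Solve for the ratio: q_2/q_1 = [p_1/p_2]^(4/3).
With the ratio pinned down, the budget gives q_1* = I/(p_1 + p_2·(q_2/q_1)) and q_2* = (q_2/q_1)·q_1*.
Numerically q_2/q_1 = 0.212962, so q_1* = 76/(3.95 + 12.6·0.212962) = 11.4573 and q_2* = 0.212962·11.4573 = 2.44.

q_1* = 11.4573, q_2* = 2.44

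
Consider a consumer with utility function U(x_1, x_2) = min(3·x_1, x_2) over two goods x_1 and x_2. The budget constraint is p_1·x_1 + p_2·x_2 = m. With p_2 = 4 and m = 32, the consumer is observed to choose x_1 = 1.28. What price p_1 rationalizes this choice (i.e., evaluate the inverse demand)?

With perfect complements, no substitution: consume in ratio x_1:x_2 = 1:3.
Budget: p_1·x_1 + p_2·3·x_1 = m, so (p_1 + 3·p_2)·x_1 = m.
Demand: x_1*(p_1,p_2,m) = m/(p_1 + 3·p_2), x_2* = 3·m/(p_1 + 3·p_2).
Set x_1* = 1.28 in the demand function and solve for p_1: p_1 = 13.

p_1 = 13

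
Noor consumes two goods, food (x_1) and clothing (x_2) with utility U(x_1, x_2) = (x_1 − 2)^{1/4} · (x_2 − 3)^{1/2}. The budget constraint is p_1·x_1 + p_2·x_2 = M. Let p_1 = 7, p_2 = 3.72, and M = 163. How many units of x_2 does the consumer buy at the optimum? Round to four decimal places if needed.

x_2* = 27.7025

Let x_1' = x_1−2, x_2' = x_2−3. MRS = (1/2)·x_2'/x_1' = p_1/p_2.
After buying the subsistence bundle (2, 3), a share 1/3 of the remaining income goes to x_1: x_1* = 2 + 1/3·(M − 2p_1 − 3p_2)/p_1.
Discretionary income = 163 − 2·7 − 3·3.72 = 137.84; x_2* = 3 + 2/3·137.84/3.72 = 27.7025.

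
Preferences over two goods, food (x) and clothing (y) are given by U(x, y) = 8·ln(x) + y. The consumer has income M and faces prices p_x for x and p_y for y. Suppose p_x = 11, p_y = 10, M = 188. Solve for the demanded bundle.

x* = 7.2727, y* = 10.8

Set MRS = p_x/p_y: (8/x)/1 = p_x/p_y.
So x*(p_x,p_y) = 8·p_y/p_x, independent of income; and y* = (M − 8·p_y)/p_y.
At the given prices: x* = 8·10/11 = 7.2727, and y* = 10.8.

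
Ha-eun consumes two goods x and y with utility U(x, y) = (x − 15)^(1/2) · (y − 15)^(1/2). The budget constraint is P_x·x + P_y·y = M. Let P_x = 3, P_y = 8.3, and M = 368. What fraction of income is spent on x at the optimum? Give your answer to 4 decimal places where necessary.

share on x = 0.392

After buying the subsistence bundle (15, 15), a share 0.5 of the remaining income goes to x: x* = 15 + 0.5·(M − 15P_x − 15P_y)/P_x.
Discretionary income = 368 − 15·3 − 15·8.3 = 198.5; x* = 15 + 0.5·198.5/3 = 48.0833; y* = 15 + 0.5·198.5/8.3 = 26.9578.
Expenditure on x: 3·48.0833 = 144.25; share = 0.392.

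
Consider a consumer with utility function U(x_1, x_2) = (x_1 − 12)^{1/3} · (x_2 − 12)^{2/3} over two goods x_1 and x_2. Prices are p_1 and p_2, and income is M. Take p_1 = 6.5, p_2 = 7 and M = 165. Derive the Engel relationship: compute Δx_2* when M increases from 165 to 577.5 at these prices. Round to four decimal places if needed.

Δx_2* = 39.2857

Discretionary income = 165 − 12·6.5 − 12·7 = 3; x_2* = 12 + 2/3·3/7 = 12.2857.
At M' = 577.5: x_2* = 51.5714. Change: 51.5714 − 12.2857 = 39.2857.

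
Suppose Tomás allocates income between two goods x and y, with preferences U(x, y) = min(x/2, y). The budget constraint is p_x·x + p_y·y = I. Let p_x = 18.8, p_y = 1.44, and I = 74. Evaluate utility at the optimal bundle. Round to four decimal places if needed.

V = 1.8955

Here 2·18.8 + 1.44 = 39.04, giving x* = 3.791 and y* = 1.8955.
Utility at the optimum: U(3.791, 1.8955) = 1.8955.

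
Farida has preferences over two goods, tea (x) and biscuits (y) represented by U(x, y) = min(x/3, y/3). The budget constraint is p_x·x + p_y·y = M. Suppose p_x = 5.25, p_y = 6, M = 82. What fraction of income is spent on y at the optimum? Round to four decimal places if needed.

share on y = 0.5333

Leontief preferences: the optimum is at the kink where x/3 = y/3, i.e. y = x.
Budget: p_x·x + p_y·x = M, so (3·p_x + 3·p_y)·x = 3·M.
Demand: x*(p_x,p_y,M) = 3·M/(3·p_x + 3·p_y), y* = 3·M/(3·p_x + 3·p_y).
Here 3·5.25 + 3·6 = 33.75, giving x* = 7.2889 and y* = 7.2889.
Expenditure on y: 6·7.2889 = 43.7333; share = 0.5333.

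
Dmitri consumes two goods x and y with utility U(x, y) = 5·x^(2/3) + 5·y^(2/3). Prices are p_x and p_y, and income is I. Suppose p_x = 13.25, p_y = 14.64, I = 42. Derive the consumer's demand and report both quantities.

x* = 1.7425, y* = 1.2918

Substitute y = (y/x)·x into the budget: x* = I/(p_x + p_y·(y/x)).
Numerically y/x = 0.741352, so x* = 42/(13.25 + 14.64·0.741352) = 1.7425 and y* = 0.741352·1.7425 = 1.2918.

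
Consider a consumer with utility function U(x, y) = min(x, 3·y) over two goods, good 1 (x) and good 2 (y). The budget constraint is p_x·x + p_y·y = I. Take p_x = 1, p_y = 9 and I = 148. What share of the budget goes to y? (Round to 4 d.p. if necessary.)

With perfect complements, no substitution: consume in ratio x:y = 3:1.
Budget: p_x·x + p_y·(1/3)·x = I, so (3·p_x + p_y)·x = 3·I.
Demand: x*(p_x,p_y,I) = 3·I/(3·p_x + p_y), y* = I/(3·p_x + p_y).
Here 3·1 + 9 = 12, giving x* = 37 and y* = 12.3333.
Expenditure on y: 9·12.3333 = 111; share = 0.75.

share on y = 0.75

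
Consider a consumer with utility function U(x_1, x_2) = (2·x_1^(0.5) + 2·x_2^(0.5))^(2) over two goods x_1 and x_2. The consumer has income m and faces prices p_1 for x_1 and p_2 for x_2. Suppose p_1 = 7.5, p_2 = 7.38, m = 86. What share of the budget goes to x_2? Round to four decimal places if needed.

From the CES first-order condition, (x_2/x_1)^(0.5) = p_1/p_2.
Solve for the ratio: x_2/x_1 = [p_1/p_2]^(2).
With the ratio pinned down, the budget gives x_1* = m/(p_1 + p_2·(x_2/x_1)) and x_2* = (x_2/x_1)·x_1*.
Numerically x_2/x_1 = 1.032785, so x_1* = 86/(7.5 + 7.38·1.032785) = 5.6871 and x_2* = 1.032785·5.6871 = 5.8735.
Expenditure on x_2: 7.38·5.8735 = 43.3468; share = 0.504.

share on x_2 = 0.504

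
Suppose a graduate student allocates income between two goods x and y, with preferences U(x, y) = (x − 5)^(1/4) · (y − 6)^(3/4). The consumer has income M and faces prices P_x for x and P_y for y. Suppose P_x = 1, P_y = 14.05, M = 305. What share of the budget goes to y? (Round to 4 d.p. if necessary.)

share on y = 0.8068

Let x' = x−5, y' = y−6. MRS = (1/3)·y'/x' = P_x/P_y.
Substituting into the budget: x* = 5 + 0.25·(M − 5·P_x − 6·P_y)/P_x, and y* = 6 + 0.75·(…)/P_y.
Discretionary income = 305 − 5·1 − 6·14.05 = 215.7; x* = 5 + 0.25·215.7/1 = 58.925; y* = 6 + 0.75·215.7/14.05 = 17.5142.
Expenditure on y: 14.05·17.5142 = 246.075; share = 0.8068.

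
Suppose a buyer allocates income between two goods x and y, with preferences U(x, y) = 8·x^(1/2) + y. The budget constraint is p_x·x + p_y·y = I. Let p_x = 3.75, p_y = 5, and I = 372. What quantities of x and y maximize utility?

Utility is quasi-linear in y; the FOC for x is 4/√x = p_x/p_y.
Thus x* = (4·p_y/p_x)² — independent of I — with the rest of income spent on y.
Plugging in: x* = (4·5/3.75)² = 28.4444, y* = 53.0667.

x* = 28.4444, y* = 53.0667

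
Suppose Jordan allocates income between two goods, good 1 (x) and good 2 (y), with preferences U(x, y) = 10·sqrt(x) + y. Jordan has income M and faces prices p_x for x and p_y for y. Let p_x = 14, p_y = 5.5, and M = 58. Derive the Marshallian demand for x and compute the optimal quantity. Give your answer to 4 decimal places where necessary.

x* = 3.8584

Utility is quasi-linear in y; the FOC for x is 5/√x = p_x/p_y.
Thus x* = (5·p_y/p_x)² — independent of M — with the rest of income spent on y.
Plugging in: x* = (5·5.5/14)² = 3.8584.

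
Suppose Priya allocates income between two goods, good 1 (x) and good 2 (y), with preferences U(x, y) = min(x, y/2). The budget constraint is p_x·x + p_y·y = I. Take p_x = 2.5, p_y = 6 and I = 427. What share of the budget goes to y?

share on y = 0.8276

Leontief preferences: the optimum is at the kink where x/1 = y/2, i.e. y = 2·x.
Budget: p_x·x + p_y·2·x = I, so (p_x + 2·p_y)·x = I.
Demand: x*(p_x,p_y,I) = I/(p_x + 2·p_y), y* = 2·I/(p_x + 2·p_y).
Here 2.5 + 2·6 = 14.5, giving x* = 29.4483 and y* = 58.8966.
Expenditure on y: 6·58.8966 = 353.3793; share = 0.8276.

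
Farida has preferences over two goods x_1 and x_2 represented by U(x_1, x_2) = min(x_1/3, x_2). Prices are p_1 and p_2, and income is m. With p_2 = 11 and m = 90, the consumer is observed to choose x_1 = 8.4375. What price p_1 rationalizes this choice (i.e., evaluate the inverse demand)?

With perfect complements, no substitution: consume in ratio x_1:x_2 = 3:1.
Budget: p_1·x_1 + p_2·(1/3)·x_1 = m, so (3·p_1 + p_2)·x_1 = 3·m.
Demand: x_1*(p_1,p_2,m) = 3·m/(3·p_1 + p_2), x_2* = m/(3·p_1 + p_2).
Set x_1* = 8.4375 in the demand function and solve for p_1: p_1 = 7.

p_1 = 7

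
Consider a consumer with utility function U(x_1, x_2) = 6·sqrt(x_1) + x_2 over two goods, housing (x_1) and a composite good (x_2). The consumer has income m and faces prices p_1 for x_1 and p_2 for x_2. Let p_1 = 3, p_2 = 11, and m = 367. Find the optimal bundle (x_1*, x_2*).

x_1* = 121, x_2* = 0.3636

Set MRS = p_1/p_2: 3·x_1^(−1/2) = p_1/p_2.
Solve: √x_1 = 3·p_2/p_1, so x_1*(p_1,p_2) = (3·p_2/p_1)², and x_2* = (m − p_1·x_1*)/p_2.
Plugging in: x_1* = (3·11/3)² = 121, x_2* = 0.3636.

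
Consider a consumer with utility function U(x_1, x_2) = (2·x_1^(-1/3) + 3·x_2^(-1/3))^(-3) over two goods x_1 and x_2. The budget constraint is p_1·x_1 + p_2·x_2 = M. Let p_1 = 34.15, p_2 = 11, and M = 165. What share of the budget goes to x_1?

share on x_1 = 0.4948

From the CES first-order condition, (2/3)·(x_2/x_1)^(4/3) = p_1/p_2.
Hence x_2/x_1 = ((3/2)·p_1/p_2)^(1/(4/3)), i.e. raised to the 0.75 power.
Substitute x_2 = (x_2/x_1)·x_1 into the budget: x_1* = M/(p_1 + p_2·(x_2/x_1)).
Numerically x_2/x_1 = 3.170056, so x_1* = 165/(34.15 + 11·3.170056) = 2.3906 and x_2* = 3.170056·2.3906 = 7.5783.
Expenditure on x_1: 34.15·2.3906 = 81.6386; share = 0.4948.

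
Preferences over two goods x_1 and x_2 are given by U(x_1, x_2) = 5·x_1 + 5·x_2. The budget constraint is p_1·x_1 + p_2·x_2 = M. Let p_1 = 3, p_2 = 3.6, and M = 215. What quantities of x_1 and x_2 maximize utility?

x_1* = 71.6667, x_2* = 0

Numerically: x_1* = 71.6667, x_2* = 0.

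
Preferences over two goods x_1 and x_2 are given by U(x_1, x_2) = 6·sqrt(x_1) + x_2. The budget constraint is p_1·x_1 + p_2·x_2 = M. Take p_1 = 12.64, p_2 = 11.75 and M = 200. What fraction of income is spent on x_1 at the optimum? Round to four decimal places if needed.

share on x_1 = 0.4915

Thus x_1* = (3·p_2/p_1)² — independent of M — with the rest of income spent on x_2.
Plugging in: x_1* = (3·11.75/12.64)² = 7.7772, x_2* = 8.655.
Expenditure on x_1: 12.64·7.7772 = 98.304; share = 0.4915.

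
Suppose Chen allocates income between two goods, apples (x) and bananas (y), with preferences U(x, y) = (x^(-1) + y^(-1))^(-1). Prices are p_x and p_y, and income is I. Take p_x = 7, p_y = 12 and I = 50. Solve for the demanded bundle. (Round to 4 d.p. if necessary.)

x* = 3.0931, y* = 2.3624

MU_x ∝ x^(-2), MU_y ∝ y^(-2), so MRS = (y/x)^(2) = p_x/p_y.
Solve for the ratio: y/x = [p_x/p_y]^(0.5).
With the ratio pinned down, the budget gives x* = I/(p_x + p_y·(y/x)) and y* = (y/x)·x*.
Numerically y/x = 0.763763, so x* = 50/(7 + 12·0.763763) = 3.0931 and y* = 0.763763·3.0931 = 2.3624.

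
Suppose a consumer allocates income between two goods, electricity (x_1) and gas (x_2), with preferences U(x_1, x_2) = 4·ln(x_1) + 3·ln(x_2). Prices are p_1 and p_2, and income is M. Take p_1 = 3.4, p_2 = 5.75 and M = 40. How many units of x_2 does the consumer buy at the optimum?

x_2* = 2.9814

Tangency: MRS = (4/3)·x_2/x_1 = p_1/p_2.
Rearranging, p_2·x_2 = (3/4)·p_1·x_1. Substituting into the budget gives p_1·x_1·(1 + (3/4)) = M.
Demand: x_1*(p_1,p_2,M) = 4/7·M/p_1 and x_2* = 3/7·M/p_2.
At p_1=3.4, p_2=5.75, M=40: x_2* = 3/7·40/5.75 = 2.9814.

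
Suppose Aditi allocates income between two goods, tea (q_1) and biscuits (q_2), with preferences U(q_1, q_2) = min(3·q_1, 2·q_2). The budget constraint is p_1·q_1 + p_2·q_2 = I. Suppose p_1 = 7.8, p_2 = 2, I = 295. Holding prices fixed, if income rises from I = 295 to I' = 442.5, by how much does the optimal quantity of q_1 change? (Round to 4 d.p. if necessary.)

With perfect complements, no substitution: consume in ratio q_1:q_2 = 2:3.
Budget: p_1·q_1 + p_2·(3/2)·q_1 = I, so (2·p_1 + 3·p_2)·q_1 = 2·I.
Demand: q_1*(p_1,p_2,I) = 2·I/(2·p_1 + 3·p_2), q_2* = 3·I/(2·p_1 + 3·p_2).
Here 2·7.8 + 3·2 = 21.6, giving q_1* = 27.3148.
At I' = 442.5: q_1* = 40.9722. Change: 40.9722 − 27.3148 = 13.6574.

Δq_1* = 13.6574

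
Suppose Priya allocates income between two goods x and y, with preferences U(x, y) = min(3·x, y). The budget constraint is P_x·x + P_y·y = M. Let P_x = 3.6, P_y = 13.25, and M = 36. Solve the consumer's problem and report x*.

Leontief preferences: the optimum is at the kink where x/1 = y/3, i.e. y = 3·x.
Budget: P_x·x + P_y·3·x = M, so (P_x + 3·P_y)·x = M.
Demand: x*(P_x,P_y,M) = M/(P_x + 3·P_y), y* = 3·M/(P_x + 3·P_y).
Here 3.6 + 3·13.25 = 43.35, giving x* = 0.8304.

x* = 0.8304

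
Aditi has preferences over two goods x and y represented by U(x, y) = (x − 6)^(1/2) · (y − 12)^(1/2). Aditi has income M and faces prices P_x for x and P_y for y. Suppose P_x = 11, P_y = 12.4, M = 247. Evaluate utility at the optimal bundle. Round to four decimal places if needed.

V = 1.3785

This is Cobb-Douglas in (x−6, y−12): tangency gives 0.5·P_y·(y−12) = 0.5·P_x·(x−6).
After buying the subsistence bundle (6, 12), a share 0.5 of the remaining income goes to x: x* = 6 + 0.5·(M − 6P_x − 12P_y)/P_x.
Discretionary income = 247 − 6·11 − 12·12.4 = 32.2; x* = 6 + 0.5·32.2/11 = 7.4636; y* = 12 + 0.5·32.2/12.4 = 13.2984.
Utility at the optimum: U(7.4636, 13.2984) = 1.3785.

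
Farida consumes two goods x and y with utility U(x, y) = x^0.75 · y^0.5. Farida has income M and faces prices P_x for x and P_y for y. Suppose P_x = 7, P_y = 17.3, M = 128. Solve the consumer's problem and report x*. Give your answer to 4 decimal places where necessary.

x* = 10.9714

MU_x/MU_y = (0.75·y)/(0.5·x); tangency sets this equal to P_x/P_y.
Rearranging, P_y·y = (2/3)·P_x·x. Substituting into the budget gives P_x·x·(1 + (2/3)) = M.
Demand: x*(P_x,P_y,M) = 0.6·M/P_x and y* = 0.4·M/P_y.
At P_x=7, P_y=17.3, M=128: x* = 0.6·128/7 = 10.9714.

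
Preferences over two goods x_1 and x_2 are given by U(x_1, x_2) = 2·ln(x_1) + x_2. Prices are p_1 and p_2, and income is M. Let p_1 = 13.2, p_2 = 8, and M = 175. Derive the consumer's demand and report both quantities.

Set MRS = p_1/p_2: (2/x_1)/1 = p_1/p_2.
So x_1*(p_1,p_2) = 2·p_2/p_1, independent of income; and x_2* = (M − 2·p_2)/p_2.
At the given prices: x_1* = 2·8/13.2 = 1.2121, and x_2* = 19.875.

x_1* = 1.2121, x_2* = 19.875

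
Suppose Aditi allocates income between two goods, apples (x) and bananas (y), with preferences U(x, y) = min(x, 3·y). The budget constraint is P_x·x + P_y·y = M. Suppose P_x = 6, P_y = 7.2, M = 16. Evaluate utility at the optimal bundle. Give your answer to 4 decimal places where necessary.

Demand: x*(P_x,P_y,M) = 3·M/(3·P_x + P_y), y* = M/(3·P_x + P_y).
Here 3·6 + 7.2 = 25.2, giving x* = 1.9048 and y* = 0.6349.
Utility at the optimum: U(1.9048, 0.6349) = 1.9048.

V = 1.9048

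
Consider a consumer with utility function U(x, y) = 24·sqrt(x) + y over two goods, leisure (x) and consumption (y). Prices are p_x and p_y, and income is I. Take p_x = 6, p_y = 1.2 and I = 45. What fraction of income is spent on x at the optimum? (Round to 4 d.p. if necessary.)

MU_x = 12/√x, MU_y = 1. Tangency: 12/√x = p_x/p_y.
Solve: √x = 12·p_y/p_x, so x*(p_x,p_y) = (12·p_y/p_x)², and y* = (I − p_x·x*)/p_y.
Plugging in: x* = (12·1.2/6)² = 5.76, y* = 8.7.
Expenditure on x: 6·5.76 = 34.56; share = 0.768.

share on x = 0.768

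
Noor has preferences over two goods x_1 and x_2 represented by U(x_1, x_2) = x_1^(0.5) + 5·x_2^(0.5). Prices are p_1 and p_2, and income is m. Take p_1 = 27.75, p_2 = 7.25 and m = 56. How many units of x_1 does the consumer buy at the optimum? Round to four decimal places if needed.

x_1* = 0.0209

From the CES first-order condition, (1/5)·(x_2/x_1)^(0.5) = p_1/p_2.
Solve for the ratio: x_2/x_1 = [5·p_1/p_2]^(2).
With the ratio pinned down, the budget gives x_1* = m/(p_1 + p_2·(x_2/x_1)) and x_2* = (x_2/x_1)·x_1*.
Numerically x_2/x_1 = 366.260404, so x_1* = 56/(27.75 + 7.25·366.260404) = 0.0209.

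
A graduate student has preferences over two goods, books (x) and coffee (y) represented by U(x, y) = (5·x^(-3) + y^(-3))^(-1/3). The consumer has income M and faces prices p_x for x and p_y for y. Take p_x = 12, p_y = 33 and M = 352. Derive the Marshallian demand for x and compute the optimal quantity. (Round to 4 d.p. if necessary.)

Numerically y/x = 0.519307, so x* = 352/(12 + 33·0.519307) = 12.0808.

x* = 12.0808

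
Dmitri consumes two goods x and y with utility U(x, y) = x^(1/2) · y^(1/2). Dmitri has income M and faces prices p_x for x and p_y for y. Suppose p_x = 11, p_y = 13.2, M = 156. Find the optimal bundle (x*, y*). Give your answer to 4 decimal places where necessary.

The MRS is y/x. Set MRS = p_x/p_y.
So 0.5·p_y·y = 0.5·p_x·x; combined with the budget, a share 0.5 of income goes to x.
Demand: x*(p_x,p_y,M) = 0.5·M/p_x and y* = 0.5·M/p_y.
At p_x=11, p_y=13.2, M=156: x* = 0.5·156/11 = 7.0909, y* = 5.9091.

x* = 7.0909, y* = 5.9091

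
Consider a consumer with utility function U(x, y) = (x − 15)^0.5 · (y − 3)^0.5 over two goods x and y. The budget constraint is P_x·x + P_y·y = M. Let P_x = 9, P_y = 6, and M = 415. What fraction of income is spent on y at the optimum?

MRS = (y−3)/(x−15). Tangency with P_x/P_y gives y−3 = (P_x/P_y)·(x−15).
After buying the subsistence bundle (15, 3), a share 0.5 of the remaining income goes to x: x* = 15 + 0.5·(M − 15P_x − 3P_y)/P_x.
Discretionary income = 415 − 15·9 − 3·6 = 262; x* = 15 + 0.5·262/9 = 29.5556; y* = 3 + 0.5·262/6 = 24.8333.
Expenditure on y: 6·24.8333 = 149; share = 0.359.

share on y = 0.359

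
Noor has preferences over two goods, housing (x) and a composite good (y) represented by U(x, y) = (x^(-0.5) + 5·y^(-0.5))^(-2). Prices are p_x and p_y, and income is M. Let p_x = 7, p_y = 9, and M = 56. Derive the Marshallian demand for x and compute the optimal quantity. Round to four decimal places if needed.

x* = 1.9141

MU_x ∝ x^(-1.5), MU_y ∝ 5·y^(-1.5), so MRS = (1/5)·(y/x)^(1.5) = p_x/p_y.
Hence y/x = (5·p_x/p_y)^(1/(1.5)), i.e. raised to the 2/3 power.
With the ratio pinned down, the budget gives x* = M/(p_x + p_y·(y/x)) and y* = (y/x)·x*.
Numerically y/x = 2.47296, so x* = 56/(7 + 9·2.47296) = 1.9141.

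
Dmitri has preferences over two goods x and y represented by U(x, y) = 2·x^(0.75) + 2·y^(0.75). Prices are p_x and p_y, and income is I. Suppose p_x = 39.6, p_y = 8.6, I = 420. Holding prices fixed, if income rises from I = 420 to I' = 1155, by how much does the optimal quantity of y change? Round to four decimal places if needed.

Δy* = 84.5986

From the CES first-order condition, (y/x)^(0.25) = p_x/p_y.
Solve for the ratio: y/x = [p_x/p_y]^(4).
With the ratio pinned down, the budget gives x* = I/(p_x + p_y·(y/x)) and y* = (y/x)·x*.
Numerically y/x = 449.559251, so x* = 420/(39.6 + 8.6·449.559251) = 0.1075 and y* = 449.559251·0.1075 = 48.3421.
At I' = 1155: y* = 132.9407. Change: 132.9407 − 48.3421 = 84.5986.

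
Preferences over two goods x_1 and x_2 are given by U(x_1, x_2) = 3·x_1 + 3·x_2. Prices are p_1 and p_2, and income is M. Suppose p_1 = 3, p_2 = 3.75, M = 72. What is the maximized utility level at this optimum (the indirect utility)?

V = 72

x_1 gives more utility per dollar, so spend all income on x_1: x_1* = M/p_1, x_2* = 0.
Numerically: x_1* = 24, x_2* = 0.
Utility at the optimum: U(24, 0) = 72.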